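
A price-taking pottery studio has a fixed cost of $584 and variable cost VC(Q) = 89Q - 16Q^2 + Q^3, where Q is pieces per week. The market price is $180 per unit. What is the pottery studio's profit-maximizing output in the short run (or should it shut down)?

Produce at Q = 13

From TC, MC = TC'(Q) = 89 - 32Q + 3Q^2 and AVC = VC/Q = 89 - 16Q + Q^2.
AVC is minimized where dAVC/dQ = -16 + 2Q = 0, at Q = 8; min AVC = 89 - 16·8 + 8^2 = $25.
Since P = $180 ≥ min AVC = $25, price covers variable cost and the firm should produce.
Set P = MC: 180 = 89 - 32Q + 3Q^2 → -91 - 32Q + 3Q^2 = 0. The roots are Q = -7/3 and Q = 13; the profit-maximizing output is on the rising part of MC, so Q* = 13.
Check: AVC at Q = 13 is $50 ≤ P, so revenue covers variable cost.
Profit = P·Q − TC = 180·13 − 1234 = $1106.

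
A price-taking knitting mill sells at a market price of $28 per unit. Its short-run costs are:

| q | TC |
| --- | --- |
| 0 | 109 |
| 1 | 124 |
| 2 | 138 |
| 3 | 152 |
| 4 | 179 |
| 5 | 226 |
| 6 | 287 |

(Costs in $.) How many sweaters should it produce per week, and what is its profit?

Compute π = P·q − TC at each output: q=0: -109; q=1: -96; q=2: -82; q=3: -68; q=4: -67; q=5: -86; q=6: -119.
Profit is maximized at q = 4. AVC there is 70/4 = $17.50 ≤ P, so producing beats shutting down (which would give -$109).

q = 4; profit = -$67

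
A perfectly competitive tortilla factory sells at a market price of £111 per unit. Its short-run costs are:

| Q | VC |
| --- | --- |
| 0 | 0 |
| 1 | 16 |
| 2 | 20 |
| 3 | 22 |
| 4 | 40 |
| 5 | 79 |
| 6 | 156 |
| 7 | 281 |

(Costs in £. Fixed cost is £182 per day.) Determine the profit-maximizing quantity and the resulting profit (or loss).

Profit at each row (π = 111Q − TC): Q=0: -182; Q=1: -87; Q=2: 20; Q=3: 129; Q=4: 222; Q=5: 294; Q=6: 328; Q=7: 314.
Profit is maximized at Q = 6. AVC there is 156/6 = £26 ≤ P, so producing beats shutting down (which would give -£182).

Q = 6; profit = £328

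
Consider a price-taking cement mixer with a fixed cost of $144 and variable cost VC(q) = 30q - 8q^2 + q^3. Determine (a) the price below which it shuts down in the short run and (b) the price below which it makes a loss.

Shutdown price = min AVC. AVC = 30 - 8q + q^2, with vertex at q = 4 and minimum $14.
ATC = 144/q + 30 - 8q + q^2. Setting dATC/dq = −144/q^2 − 8 + 2q = 0 gives q = 6 (since 2·6^3 − 8·6^2 = 144).
min ATC = 144/6 + 30 − 8·6 + 6^2 = $42. That is the break-even price.
For $14 ≤ P < $42 the firm produces at a loss; below $14 it shuts down.

Shutdown price = $14; break-even price = $42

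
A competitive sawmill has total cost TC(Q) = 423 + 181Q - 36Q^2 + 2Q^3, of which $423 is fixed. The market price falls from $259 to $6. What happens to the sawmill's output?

Output falls from 13 to 0 (the firm shuts down)

MC = 181 - 72Q + 6Q^2; the shutdown threshold is min AVC = $19 (at Q = 9).
With P = $259 above the shutdown price, P = MC gives Q = 13.
At P = $6 < min AVC = $19, price no longer covers variable cost at any output, so the firm shuts down: Q = 0.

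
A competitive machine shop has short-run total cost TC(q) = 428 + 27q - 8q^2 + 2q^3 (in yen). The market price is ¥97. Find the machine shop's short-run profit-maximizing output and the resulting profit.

AVC = 27 - 8q + 2q^2; min AVC = ¥19 at q = 2. Since P = ¥97 ≥ min AVC, the firm produces.
MC = 27 - 16q + 6q^2. Setting P = MC and taking the root on the rising branch gives q* = 5.
TR = 97·5 = 485. TC = 428 + 185 = 613. Profit = 485 − 613 = -¥128.
Shutting down would mean losing the fixed cost of ¥428, so operating at a loss of ¥128 is better by ¥300.

Profit = -¥128 at q = 5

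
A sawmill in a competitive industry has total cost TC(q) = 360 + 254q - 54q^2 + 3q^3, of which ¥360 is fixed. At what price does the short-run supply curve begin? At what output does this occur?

¥11 per unit, at q = 9

The shutdown price is the minimum of AVC. VC = 254q - 54q^2 + 3q^3, so AVC = 254 - 54q + 3q^2.
dAVC/dq = -54 + 6q = 0 gives q = 9. min AVC = 254 - 54·9 + 3·9^2 = 11.
The firm shuts down for any P below ¥11.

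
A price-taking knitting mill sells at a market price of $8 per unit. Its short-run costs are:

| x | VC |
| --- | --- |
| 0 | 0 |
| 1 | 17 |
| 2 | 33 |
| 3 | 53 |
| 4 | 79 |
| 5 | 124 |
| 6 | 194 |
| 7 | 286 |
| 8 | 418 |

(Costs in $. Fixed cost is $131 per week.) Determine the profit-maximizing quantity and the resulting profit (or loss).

x = 0 (shut down); profit = -$131

Tabulate TR − TC: x=0: -131; x=1: -140; x=2: -148; x=3: -160; x=4: -178; x=5: -215; x=6: -277; x=7: -361; x=8: -485.
Profit is highest at x = 0. Equivalently, the lowest AVC in the table is 33/2 ≈ $16.50 at x = 2, and P = $8 falls below it — price never covers variable cost, so the firm shuts down and loses only its fixed cost.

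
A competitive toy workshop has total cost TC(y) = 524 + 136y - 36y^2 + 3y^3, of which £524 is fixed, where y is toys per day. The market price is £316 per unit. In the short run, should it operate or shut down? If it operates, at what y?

Produce at y = 10

From TC, MC = TC'(y) = 136 - 72y + 9y^2 and AVC = VC/y = 136 - 36y + 3y^2.
AVC hits its minimum where MC = AVC, at y = 6, giving min AVC = 136 - 36·6 + 3·6^2 = £28.
Because £316 ≥ £28, revenue can cover variable cost; the firm operates.
P = MC gives -180 - 72y + 9y^2 = 0, with roots -2 and 10. Take the larger (rising MC): y* = 10.
Check: AVC at y = 10 is £76 ≤ P, so revenue covers variable cost.
Profit = P·y − TC = 316·10 − 1284 = £1876.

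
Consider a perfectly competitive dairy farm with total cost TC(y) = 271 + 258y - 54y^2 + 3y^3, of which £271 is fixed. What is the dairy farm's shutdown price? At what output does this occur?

The shutdown price is the minimum of AVC. VC = 258y - 54y^2 + 3y^3, so AVC = 258 - 54y + 3y^2.
At the minimum of AVC, MC = AVC. MC = 258 - 108y + 9y^2; setting MC = AVC gives 6y^2 - 54y = 0, so y = 9. min AVC = 15.
So the shutdown price is £15.

£15 per unit, at y = 9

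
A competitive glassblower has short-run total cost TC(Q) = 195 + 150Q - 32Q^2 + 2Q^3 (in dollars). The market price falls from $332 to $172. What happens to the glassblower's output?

AVC = 150 - 32Q + 2Q^2, minimized at Q = 8 where min AVC = $22. MC = 150 - 64Q + 6Q^2.
At P = $332 ≥ min AVC, set P = MC on the rising branch: Q = 13.
At P = $172 ≥ min AVC, set P = MC: Q = 11. The firm stays open but cuts output.

Output falls from 13 to 11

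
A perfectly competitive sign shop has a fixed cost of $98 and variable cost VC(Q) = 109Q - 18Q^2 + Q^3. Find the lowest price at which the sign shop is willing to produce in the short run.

$28 per unit

The shutdown price is the minimum of AVC. VC = 109Q - 18Q^2 + Q^3, so AVC = 109 - 18Q + Q^2.
dAVC/dQ = -18 + 2Q = 0 gives Q = 9. min AVC = 109 - 18·9 + 9^2 = 28.
For P < $28 the firm produces nothing.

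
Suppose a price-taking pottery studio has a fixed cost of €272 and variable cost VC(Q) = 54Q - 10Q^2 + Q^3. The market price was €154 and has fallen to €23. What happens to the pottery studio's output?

MC = 54 - 20Q + 3Q^2; the shutdown threshold is min AVC = €29 (at Q = 5).
At P = €154 ≥ min AVC, set P = MC on the rising branch: Q = 10.
At P = €23 < min AVC = €29, price no longer covers variable cost at any output, so the firm shuts down: Q = 0.

Output falls from 10 to 0 (the firm shuts down)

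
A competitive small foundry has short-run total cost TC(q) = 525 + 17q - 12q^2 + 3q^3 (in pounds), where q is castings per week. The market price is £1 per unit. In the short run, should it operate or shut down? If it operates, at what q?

From TC, MC = TC'(q) = 17 - 24q + 9q^2 and AVC = VC/q = 17 - 12q + 3q^2.
AVC is minimized where dAVC/dq = -12 + 6q = 0, at q = 2; min AVC = 17 - 12·2 + 3·2^2 = £5.
P = £1 lies below min AVC = £5; no output level covers variable cost.
Best response: produce nothing and absorb the £525 fixed cost.

Shut down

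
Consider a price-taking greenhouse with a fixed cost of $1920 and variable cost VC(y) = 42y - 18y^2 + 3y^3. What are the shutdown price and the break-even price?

Shutdown price = $15; break-even price = $330

AVC = 42 - 18y + 3y^2; minimized at y = 3, giving min AVC = $15. That is the shutdown price.
ATC = 1920/y + 42 - 18y + 3y^2. Setting dATC/dy = −1920/y^2 − 18 + 6y = 0 gives y = 8 (since 6·8^3 − 18·8^2 = 1920).
min ATC = 1920/8 + 42 − 18·8 + 3·8^2 = $330. That is the break-even price.
Between these two prices the firm operates at a loss; above $330 it earns a profit.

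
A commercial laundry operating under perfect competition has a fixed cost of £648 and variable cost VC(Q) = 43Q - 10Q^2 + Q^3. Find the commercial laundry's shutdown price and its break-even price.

AVC = 43 - 10Q + Q^2; minimized at Q = 5, giving min AVC = £18. That is the shutdown price.
ATC = 648/Q + 43 - 10Q + Q^2. Setting dATC/dQ = −648/Q^2 − 10 + 2Q = 0 gives Q = 9 (since 2·9^3 − 10·9^2 = 648).
min ATC = 648/9 + 43 − 10·9 + 9^2 = £106. That is the break-even price.
Between these two prices the firm operates at a loss; above £106 it earns a profit.

Shutdown price = £18; break-even price = £106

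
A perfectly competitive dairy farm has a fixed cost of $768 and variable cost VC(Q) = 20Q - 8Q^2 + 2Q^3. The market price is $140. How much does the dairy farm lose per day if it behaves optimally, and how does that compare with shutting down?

Profit = -$192 at Q = 6

AVC = 20 - 8Q + 2Q^2; min AVC = $12 at Q = 2. Since P = $140 ≥ min AVC, the firm produces.
MC = 20 - 16Q + 6Q^2. Setting P = MC and taking the root on the rising branch gives Q* = 6.
TR = 140·6 = 840. TC = 768 + 264 = 1032. Profit = 840 − 1032 = -$192.
That loss of $192 beats the $768 the firm would lose by shutting down; producing recovers $576 of fixed cost.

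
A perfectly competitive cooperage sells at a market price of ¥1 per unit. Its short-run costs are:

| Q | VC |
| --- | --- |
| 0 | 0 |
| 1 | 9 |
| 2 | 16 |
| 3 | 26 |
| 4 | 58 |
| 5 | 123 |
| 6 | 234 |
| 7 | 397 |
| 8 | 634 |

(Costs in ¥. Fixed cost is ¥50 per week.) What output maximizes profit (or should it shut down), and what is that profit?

Compute π = P·Q − TC at each output: Q=0: -50; Q=1: -58; Q=2: -64; Q=3: -73; Q=4: -104; Q=5: -168; Q=6: -278; Q=7: -440; Q=8: -676.
Profit is highest at Q = 0. Equivalently, the lowest AVC in the table is 16/2 ≈ ¥8 at Q = 2, and P = ¥1 falls below it — price never covers variable cost, so the firm shuts down and loses only its fixed cost.

Q = 0 (shut down); profit = -¥50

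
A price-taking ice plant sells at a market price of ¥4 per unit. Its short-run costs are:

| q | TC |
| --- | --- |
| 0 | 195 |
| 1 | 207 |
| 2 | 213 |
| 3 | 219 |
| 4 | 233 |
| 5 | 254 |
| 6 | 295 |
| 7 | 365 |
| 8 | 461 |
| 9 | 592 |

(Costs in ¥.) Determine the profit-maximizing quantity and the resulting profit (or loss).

Compute π = P·q − TC at each output: q=0: -195; q=1: -203; q=2: -205; q=3: -207; q=4: -217; q=5: -234; q=6: -271; q=7: -337; q=8: -429; q=9: -556.
Profit is highest at q = 0. Equivalently, the lowest AVC in the table is 24/3 ≈ ¥8 at q = 3, and P = ¥4 falls below it — price never covers variable cost, so the firm shuts down and loses only its fixed cost.

q = 0 (shut down); profit = -¥195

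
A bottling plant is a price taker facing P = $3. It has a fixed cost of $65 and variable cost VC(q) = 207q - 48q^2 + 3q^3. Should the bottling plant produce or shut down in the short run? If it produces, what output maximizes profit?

Variable cost is VC = 207q - 48q^2 + 3q^3, so AVC = VC/q = 207 - 48q + 3q^2 and MC = dTC/dq = 207 - 96q + 9q^2.
The AVC parabola has its vertex at q = 48/6 = 8, where AVC = 207 - 48·8 + 3·8^2 = $15.
Since P = $3 < min AVC = $15, price fails to cover variable cost at any output.
The firm minimizes its loss by shutting down and losing only its fixed cost of $65.

Shut down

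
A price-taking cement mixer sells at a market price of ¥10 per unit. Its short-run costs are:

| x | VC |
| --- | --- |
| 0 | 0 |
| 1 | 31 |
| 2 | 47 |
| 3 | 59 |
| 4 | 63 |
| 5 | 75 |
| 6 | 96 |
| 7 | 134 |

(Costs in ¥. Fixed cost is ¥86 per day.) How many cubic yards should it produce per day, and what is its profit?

Compute π = P·x − TC at each output: x=0: -86; x=1: -107; x=2: -113; x=3: -115; x=4: -109; x=5: -111; x=6: -122; x=7: -150.
Profit is highest at x = 0. Equivalently, the lowest AVC in the table is 75/5 ≈ ¥15 at x = 5, and P = ¥10 falls below it — price never covers variable cost, so the firm shuts down and loses only its fixed cost.

x = 0 (shut down); profit = -¥86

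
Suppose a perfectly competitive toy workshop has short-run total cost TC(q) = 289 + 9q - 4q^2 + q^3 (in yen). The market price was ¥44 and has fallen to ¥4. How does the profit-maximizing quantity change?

Output falls from 5 to 0 (the firm shuts down)

AVC = 9 - 4q + q^2, minimized at q = 2 where min AVC = ¥5. MC = 9 - 8q + 3q^2.
At P = ¥44 ≥ min AVC, set P = MC on the rising branch: q = 5.
At P = ¥4 < min AVC = ¥5, price no longer covers variable cost at any output, so the firm shuts down: q = 0.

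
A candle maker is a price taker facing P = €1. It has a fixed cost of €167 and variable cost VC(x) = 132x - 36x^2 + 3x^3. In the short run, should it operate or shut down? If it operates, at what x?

Shut down

Strip out fixed cost: VC = 132x - 36x^2 + 3x^3. Then AVC = 132 - 36x + 3x^2 and MC = 132 - 72x + 9x^2.
AVC is minimized where dAVC/dx = -36 + 6x = 0, at x = 6; min AVC = 132 - 36·6 + 3·6^2 = €24.
Since P = €1 < min AVC = €24, price fails to cover variable cost at any output.
The firm minimizes its loss by shutting down and losing only its fixed cost of €167.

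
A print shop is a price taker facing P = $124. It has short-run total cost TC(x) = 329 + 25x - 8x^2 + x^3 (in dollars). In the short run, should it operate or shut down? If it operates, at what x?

Produce at x = 9

Variable cost is VC = 25x - 8x^2 + x^3, so AVC = VC/x = 25 - 8x + x^2 and MC = dTC/dx = 25 - 16x + 3x^2.
AVC is minimized where dAVC/dx = -8 + 2x = 0, at x = 4; min AVC = 25 - 8·4 + 4^2 = $9.
Since P = $124 ≥ min AVC = $9, price covers variable cost and the firm should produce.
Set P = MC: 124 = 25 - 16x + 3x^2 → -99 - 16x + 3x^2 = 0. The roots are x = -11/3 and x = 9; the profit-maximizing output is on the rising part of MC, so x* = 9.
Check: AVC at x = 9 is $34 ≤ P, so revenue covers variable cost.
Profit = P·x − TC = 124·9 − 635 = $481.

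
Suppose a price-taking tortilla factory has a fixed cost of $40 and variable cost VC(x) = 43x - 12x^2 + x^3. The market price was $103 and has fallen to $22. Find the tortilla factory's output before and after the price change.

MC = 43 - 24x + 3x^2; the shutdown threshold is min AVC = $7 (at x = 6).
With P = $103 above the shutdown price, P = MC gives x = 10.
At P = $22 ≥ min AVC, set P = MC: x = 7. The firm stays open but cuts output.

Output falls from 10 to 7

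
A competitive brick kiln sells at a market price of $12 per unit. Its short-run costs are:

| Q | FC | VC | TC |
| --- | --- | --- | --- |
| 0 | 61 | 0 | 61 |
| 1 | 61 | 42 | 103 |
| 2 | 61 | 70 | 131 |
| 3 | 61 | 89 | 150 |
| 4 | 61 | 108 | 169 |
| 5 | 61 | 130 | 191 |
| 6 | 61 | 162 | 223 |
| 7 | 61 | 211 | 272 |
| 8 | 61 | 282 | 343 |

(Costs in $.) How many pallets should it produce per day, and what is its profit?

Q = 0 (shut down); profit = -$61

Profit at each row (π = 12Q − TC): Q=0: -61; Q=1: -91; Q=2: -107; Q=3: -114; Q=4: -121; Q=5: -131; Q=6: -151; Q=7: -188; Q=8: -247.
Profit is highest at Q = 0. Equivalently, the lowest AVC in the table is 130/5 ≈ $26 at Q = 5, and P = $12 falls below it — price never covers variable cost, so the firm shuts down and loses only its fixed cost.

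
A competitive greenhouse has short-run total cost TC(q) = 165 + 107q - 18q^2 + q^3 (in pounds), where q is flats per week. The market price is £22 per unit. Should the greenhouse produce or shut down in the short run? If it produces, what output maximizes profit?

Variable cost is VC = 107q - 18q^2 + q^3, so AVC = VC/q = 107 - 18q + q^2 and MC = dTC/dq = 107 - 36q + 3q^2.
AVC is minimized where dAVC/dq = -18 + 2q = 0, at q = 9; min AVC = 107 - 18·9 + 9^2 = £26.
With P < min AVC (£22 < £26), every unit sold adds to the loss.
Shutting down limits the loss to fixed cost, £165.

Shut down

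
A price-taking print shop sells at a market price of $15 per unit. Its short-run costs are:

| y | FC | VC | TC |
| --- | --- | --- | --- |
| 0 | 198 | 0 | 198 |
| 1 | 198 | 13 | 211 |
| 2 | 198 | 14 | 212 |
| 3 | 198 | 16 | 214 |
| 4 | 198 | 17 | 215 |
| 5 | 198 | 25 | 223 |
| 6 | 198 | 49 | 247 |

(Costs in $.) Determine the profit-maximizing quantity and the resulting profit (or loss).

y = 5; profit = -$148

Tabulate TR − TC: y=0: -198; y=1: -196; y=2: -182; y=3: -169; y=4: -155; y=5: -148; y=6: -157.
Profit is maximized at y = 5. AVC there is 25/5 = $5 ≤ P, so producing beats shutting down (which would give -$198).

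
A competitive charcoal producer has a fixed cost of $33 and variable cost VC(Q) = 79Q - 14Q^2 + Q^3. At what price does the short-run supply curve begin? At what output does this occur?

The firm shuts down when price falls below the minimum of average variable cost. AVC = VC/Q = 79 - 14Q + Q^2.
At the minimum of AVC, MC = AVC. MC = 79 - 28Q + 3Q^2; setting MC = AVC gives 2Q^2 - 14Q = 0, so Q = 7. min AVC = 30.
For P < $30 the firm produces nothing.

$30 per unit, at Q = 7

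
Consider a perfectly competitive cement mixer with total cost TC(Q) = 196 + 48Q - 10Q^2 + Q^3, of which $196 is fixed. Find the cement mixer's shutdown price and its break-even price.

AVC = 48 - 10Q + Q^2; minimized at Q = 5, giving min AVC = $23. That is the shutdown price.
ATC = 196/Q + 48 - 10Q + Q^2. Setting dATC/dQ = −196/Q^2 − 10 + 2Q = 0 gives Q = 7 (since 2·7^3 − 10·7^2 = 196).
min ATC = 196/7 + 48 − 10·7 + 7^2 = $55. That is the break-even price.
For $23 ≤ P < $55 the firm produces at a loss; below $23 it shuts down.

Shutdown price = $23; break-even price = $55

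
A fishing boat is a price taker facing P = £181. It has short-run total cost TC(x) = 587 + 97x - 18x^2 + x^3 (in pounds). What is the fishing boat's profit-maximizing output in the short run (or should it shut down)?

Produce at x = 14

Strip out fixed cost: VC = 97x - 18x^2 + x^3. Then AVC = 97 - 18x + x^2 and MC = 97 - 36x + 3x^2.
The AVC parabola has its vertex at x = 18/2 = 9, where AVC = 97 - 18·9 + 9^2 = £16.
P = £181 exceeds min AVC = £16, so the firm stays open.
P = MC gives -84 - 36x + 3x^2 = 0, with roots -2 and 14. Take the larger (rising MC): x* = 14.
Check: AVC at x = 14 is £41 ≤ P, so revenue covers variable cost.
Profit = P·x − TC = 181·14 − 1161 = £1373.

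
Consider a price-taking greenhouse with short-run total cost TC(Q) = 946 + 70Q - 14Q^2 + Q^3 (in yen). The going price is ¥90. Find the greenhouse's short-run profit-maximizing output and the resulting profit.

AVC = 70 - 14Q + Q^2; min AVC = ¥21 at Q = 7. Since P = ¥90 ≥ min AVC, the firm produces.
MC = 70 - 28Q + 3Q^2. Setting P = MC and taking the root on the rising branch gives Q* = 10.
TR = 90·10 = 900. TC = 946 + 300 = 1246. Profit = 900 − 1246 = -¥346.
Shutting down would mean losing the fixed cost of ¥946, so operating at a loss of ¥346 is better by ¥600.

Profit = -¥346 at Q = 10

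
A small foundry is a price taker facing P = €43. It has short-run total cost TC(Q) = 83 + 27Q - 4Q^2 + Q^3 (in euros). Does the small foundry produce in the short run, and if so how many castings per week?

Produce at Q = 4

From TC, MC = TC'(Q) = 27 - 8Q + 3Q^2 and AVC = VC/Q = 27 - 4Q + Q^2.
The AVC parabola has its vertex at Q = 4/2 = 2, where AVC = 27 - 4·2 + 2^2 = €23.
Since P = €43 ≥ min AVC = €23, price covers variable cost and the firm should produce.
Solving P = MC: -16 - 8Q + 3Q^2 = 0 ⇒ Q = -4/3 or 4. On the upward-sloping branch, Q* = 4.
Check: AVC at Q = 4 is €27 ≤ P, so revenue covers variable cost.
Profit = P·Q − TC = 43·4 − 191 = -€19, a loss, but smaller than the €83 fixed cost the firm would lose by shutting down.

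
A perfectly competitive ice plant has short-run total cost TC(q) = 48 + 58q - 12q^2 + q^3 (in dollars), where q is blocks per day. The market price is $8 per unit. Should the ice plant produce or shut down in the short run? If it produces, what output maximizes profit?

Shut down

Strip out fixed cost: VC = 58q - 12q^2 + q^3. Then AVC = 58 - 12q + q^2 and MC = 58 - 24q + 3q^2.
The AVC parabola has its vertex at q = 12/2 = 6, where AVC = 58 - 12·6 + 6^2 = $22.
With P < min AVC ($8 < $22), every unit sold adds to the loss.
Shutting down limits the loss to fixed cost, $48.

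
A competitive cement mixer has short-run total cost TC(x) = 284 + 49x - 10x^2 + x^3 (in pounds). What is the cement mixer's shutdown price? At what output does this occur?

£24 per unit, at x = 5

The shutdown price is the minimum of AVC. VC = 49x - 10x^2 + x^3, so AVC = 49 - 10x + x^2.
At the minimum of AVC, MC = AVC. MC = 49 - 20x + 3x^2; setting MC = AVC gives 2x^2 - 10x = 0, so x = 5. min AVC = 24.
The firm shuts down for any P below £24.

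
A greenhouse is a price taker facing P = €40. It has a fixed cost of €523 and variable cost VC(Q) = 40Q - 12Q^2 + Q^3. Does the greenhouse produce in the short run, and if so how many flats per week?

From TC, MC = TC'(Q) = 40 - 24Q + 3Q^2 and AVC = VC/Q = 40 - 12Q + Q^2.
The AVC parabola has its vertex at Q = 12/2 = 6, where AVC = 40 - 12·6 + 6^2 = €4.
Since P = €40 ≥ min AVC = €4, price covers variable cost and the firm should produce.
Set P = MC: 40 = 40 - 24Q + 3Q^2 → -24Q + 3Q^2 = 0. The roots are Q = 0 and Q = 8; the profit-maximizing output is on the rising part of MC, so Q* = 8.
Check: AVC at Q = 8 is €8 ≤ P, so revenue covers variable cost.
Profit = P·Q − TC = 40·8 − 587 = -€267, a loss, but smaller than the €523 fixed cost the firm would lose by shutting down.

Produce at Q = 8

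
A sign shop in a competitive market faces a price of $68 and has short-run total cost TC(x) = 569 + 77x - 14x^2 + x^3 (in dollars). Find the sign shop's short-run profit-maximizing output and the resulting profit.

AVC = 77 - 14x + x^2; min AVC = $28 at x = 7. Since P = $68 ≥ min AVC, the firm produces.
MC = 77 - 28x + 3x^2. Setting P = MC and taking the root on the rising branch gives x* = 9.
TR = 68·9 = 612. TC = 569 + 288 = 857. Profit = 612 − 857 = -$245.
By producing, the firm covers all variable cost plus $324 of fixed cost; shutting down would lose the full $569.

Profit = -$245 at x = 9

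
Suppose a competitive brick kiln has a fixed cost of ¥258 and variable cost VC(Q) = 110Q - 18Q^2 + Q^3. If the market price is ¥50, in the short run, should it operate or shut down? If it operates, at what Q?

Strip out fixed cost: VC = 110Q - 18Q^2 + Q^3. Then AVC = 110 - 18Q + Q^2 and MC = 110 - 36Q + 3Q^2.
AVC is minimized where dAVC/dQ = -18 + 2Q = 0, at Q = 9; min AVC = 110 - 18·9 + 9^2 = ¥29.
P = ¥50 exceeds min AVC = ¥29, so the firm stays open.
P = MC gives 60 - 36Q + 3Q^2 = 0, with roots 2 and 10. Take the larger (rising MC): Q* = 10.
Check: AVC at Q = 10 is ¥30 ≤ P, so revenue covers variable cost.
Profit = P·Q − TC = 50·10 − 558 = -¥58, a loss, but smaller than the ¥258 fixed cost the firm would lose by shutting down.

Produce at Q = 10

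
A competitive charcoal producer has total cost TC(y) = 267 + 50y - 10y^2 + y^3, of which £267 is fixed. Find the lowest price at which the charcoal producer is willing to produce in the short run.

Short-run supply begins at min AVC. From VC = 50y - 10y^2 + y^3, AVC = 50 - 10y + y^2.
At the minimum of AVC, MC = AVC. MC = 50 - 20y + 3y^2; setting MC = AVC gives 2y^2 - 10y = 0, so y = 5. min AVC = 25.
For P < £25 the firm produces nothing.

£25 per unit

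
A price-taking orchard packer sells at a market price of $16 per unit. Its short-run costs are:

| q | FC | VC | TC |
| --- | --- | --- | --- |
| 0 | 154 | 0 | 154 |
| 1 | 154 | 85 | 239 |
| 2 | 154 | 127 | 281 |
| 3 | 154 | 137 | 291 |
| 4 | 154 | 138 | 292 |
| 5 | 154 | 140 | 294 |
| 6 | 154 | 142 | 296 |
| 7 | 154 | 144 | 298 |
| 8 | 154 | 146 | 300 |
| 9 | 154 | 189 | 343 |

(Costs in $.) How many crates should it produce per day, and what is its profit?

q = 0 (shut down); profit = -$154

Tabulate TR − TC: q=0: -154; q=1: -223; q=2: -249; q=3: -243; q=4: -228; q=5: -214; q=6: -200; q=7: -186; q=8: -172; q=9: -199.
Profit is highest at q = 0. Equivalently, the lowest AVC in the table is 146/8 ≈ $18.25 at q = 8, and P = $16 falls below it — price never covers variable cost, so the firm shuts down and loses only its fixed cost.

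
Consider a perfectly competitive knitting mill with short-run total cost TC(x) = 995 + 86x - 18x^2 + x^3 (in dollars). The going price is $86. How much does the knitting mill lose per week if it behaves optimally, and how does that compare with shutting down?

Profit = -$131 at x = 12

AVC = 86 - 18x + x^2; min AVC = $5 at x = 9. Since P = $86 ≥ min AVC, the firm produces.
MC = 86 - 36x + 3x^2. Setting P = MC and taking the root on the rising branch gives x* = 12.
TR = 86·12 = 1032. TC = 995 + 168 = 1163. Profit = 1032 − 1163 = -$131.
That loss of $131 beats the $995 the firm would lose by shutting down; producing recovers $864 of fixed cost.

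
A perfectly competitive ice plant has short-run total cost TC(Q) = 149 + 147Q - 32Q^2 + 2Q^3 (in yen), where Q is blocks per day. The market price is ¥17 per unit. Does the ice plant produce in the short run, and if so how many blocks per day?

Variable cost is VC = 147Q - 32Q^2 + 2Q^3, so AVC = VC/Q = 147 - 32Q + 2Q^2 and MC = dTC/dQ = 147 - 64Q + 6Q^2.
AVC hits its minimum where MC = AVC, at Q = 8, giving min AVC = 147 - 32·8 + 2·8^2 = ¥19.
P = ¥17 lies below min AVC = ¥19; no output level covers variable cost.
Best response: produce nothing and absorb the ¥149 fixed cost.

Shut down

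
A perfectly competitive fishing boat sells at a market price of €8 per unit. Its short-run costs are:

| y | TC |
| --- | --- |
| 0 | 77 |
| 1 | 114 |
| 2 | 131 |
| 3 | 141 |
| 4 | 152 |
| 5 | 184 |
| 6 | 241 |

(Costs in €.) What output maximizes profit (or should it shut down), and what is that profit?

Profit at each row (π = 8y − TC): y=0: -77; y=1: -106; y=2: -115; y=3: -117; y=4: -120; y=5: -144; y=6: -193.
Profit is highest at y = 0. Equivalently, the lowest AVC in the table is 75/4 ≈ €18.75 at y = 4, and P = €8 falls below it — price never covers variable cost, so the firm shuts down and loses only its fixed cost.

y = 0 (shut down); profit = -€77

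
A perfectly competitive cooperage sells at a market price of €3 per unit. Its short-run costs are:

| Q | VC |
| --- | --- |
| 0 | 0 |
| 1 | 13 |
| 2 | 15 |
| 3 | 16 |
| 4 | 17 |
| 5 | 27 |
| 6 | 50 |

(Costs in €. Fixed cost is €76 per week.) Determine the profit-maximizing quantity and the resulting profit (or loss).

Tabulate TR − TC: Q=0: -76; Q=1: -86; Q=2: -85; Q=3: -83; Q=4: -81; Q=5: -88; Q=6: -108.
Profit is highest at Q = 0. Equivalently, the lowest AVC in the table is 17/4 ≈ €4.25 at Q = 4, and P = €3 falls below it — price never covers variable cost, so the firm shuts down and loses only its fixed cost.

Q = 0 (shut down); profit = -€76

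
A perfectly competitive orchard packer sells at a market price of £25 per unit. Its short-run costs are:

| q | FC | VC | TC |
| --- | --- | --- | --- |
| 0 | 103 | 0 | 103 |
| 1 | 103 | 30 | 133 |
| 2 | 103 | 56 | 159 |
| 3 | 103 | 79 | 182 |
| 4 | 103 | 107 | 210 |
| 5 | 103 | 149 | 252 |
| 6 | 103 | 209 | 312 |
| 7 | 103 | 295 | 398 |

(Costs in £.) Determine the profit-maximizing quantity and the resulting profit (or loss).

Tabulate TR − TC: q=0: -103; q=1: -108; q=2: -109; q=3: -107; q=4: -110; q=5: -127; q=6: -162; q=7: -223.
Profit is highest at q = 0. Equivalently, the lowest AVC in the table is 79/3 ≈ £26.33 at q = 3, and P = £25 falls below it — price never covers variable cost, so the firm shuts down and loses only its fixed cost.

q = 0 (shut down); profit = -£103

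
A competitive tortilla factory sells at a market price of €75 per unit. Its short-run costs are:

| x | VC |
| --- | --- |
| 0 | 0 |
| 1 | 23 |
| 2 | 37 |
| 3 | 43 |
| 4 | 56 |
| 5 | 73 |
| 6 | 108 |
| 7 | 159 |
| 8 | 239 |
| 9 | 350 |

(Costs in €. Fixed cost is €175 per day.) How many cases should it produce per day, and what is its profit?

x = 7; profit = €191

Profit at each row (π = 75x − TC): x=0: -175; x=1: -123; x=2: -62; x=3: 7; x=4: 69; x=5: 127; x=6: 167; x=7: 191; x=8: 186; x=9: 150.
Profit is maximized at x = 7. AVC there is 159/7 = €22.71 ≤ P, so producing beats shutting down (which would give -€175).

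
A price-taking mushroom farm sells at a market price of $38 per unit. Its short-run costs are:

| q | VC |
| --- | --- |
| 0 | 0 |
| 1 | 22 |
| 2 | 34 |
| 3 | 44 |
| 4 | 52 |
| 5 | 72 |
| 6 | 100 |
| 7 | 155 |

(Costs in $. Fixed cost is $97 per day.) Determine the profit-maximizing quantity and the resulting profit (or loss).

q = 6; profit = $31

Profit at each row (π = 38q − TC): q=0: -97; q=1: -81; q=2: -55; q=3: -27; q=4: 3; q=5: 21; q=6: 31; q=7: 14.
Profit is maximized at q = 6. AVC there is 100/6 = $16.67 ≤ P, so producing beats shutting down (which would give -$97).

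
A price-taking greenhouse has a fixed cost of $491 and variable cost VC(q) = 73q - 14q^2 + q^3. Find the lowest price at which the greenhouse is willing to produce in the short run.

$24 per unit

The shutdown price is the minimum of AVC. VC = 73q - 14q^2 + q^3, so AVC = 73 - 14q + q^2.
At the minimum of AVC, MC = AVC. MC = 73 - 28q + 3q^2; setting MC = AVC gives 2q^2 - 14q = 0, so q = 7. min AVC = 24.
For P < $24 the firm produces nothing.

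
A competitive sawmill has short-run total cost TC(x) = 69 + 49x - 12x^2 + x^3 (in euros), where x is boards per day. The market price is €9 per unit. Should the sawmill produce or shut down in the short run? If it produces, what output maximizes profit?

Shut down

Strip out fixed cost: VC = 49x - 12x^2 + x^3. Then AVC = 49 - 12x + x^2 and MC = 49 - 24x + 3x^2.
AVC is minimized where dAVC/dx = -12 + 2x = 0, at x = 6; min AVC = 49 - 12·6 + 6^2 = €13.
With P < min AVC (€9 < €13), every unit sold adds to the loss.
Shutting down limits the loss to fixed cost, €69.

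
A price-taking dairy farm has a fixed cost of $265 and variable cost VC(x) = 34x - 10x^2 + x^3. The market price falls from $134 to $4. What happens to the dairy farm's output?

AVC = 34 - 10x + x^2, minimized at x = 5 where min AVC = $9. MC = 34 - 20x + 3x^2.
With P = $134 above the shutdown price, P = MC gives x = 10.
At P = $4 < min AVC = $9, price no longer covers variable cost at any output, so the firm shuts down: x = 0.

Output falls from 10 to 0 (the firm shuts down)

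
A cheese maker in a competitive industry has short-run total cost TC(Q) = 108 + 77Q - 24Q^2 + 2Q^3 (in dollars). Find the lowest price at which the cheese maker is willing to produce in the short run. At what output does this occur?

The shutdown price is the minimum of AVC. VC = 77Q - 24Q^2 + 2Q^3, so AVC = 77 - 24Q + 2Q^2.
At the minimum of AVC, MC = AVC. MC = 77 - 48Q + 6Q^2; setting MC = AVC gives 4Q^2 - 24Q = 0, so Q = 6. min AVC = 5.
For P < $5 the firm produces nothing.

$5 per unit, at Q = 6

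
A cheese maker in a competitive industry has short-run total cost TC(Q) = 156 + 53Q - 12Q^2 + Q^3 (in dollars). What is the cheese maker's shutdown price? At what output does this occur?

$17 per unit, at Q = 6

The shutdown price is the minimum of AVC. VC = 53Q - 12Q^2 + Q^3, so AVC = 53 - 12Q + Q^2.
At the minimum of AVC, MC = AVC. MC = 53 - 24Q + 3Q^2; setting MC = AVC gives 2Q^2 - 12Q = 0, so Q = 6. min AVC = 17.
The firm shuts down for any P below $17.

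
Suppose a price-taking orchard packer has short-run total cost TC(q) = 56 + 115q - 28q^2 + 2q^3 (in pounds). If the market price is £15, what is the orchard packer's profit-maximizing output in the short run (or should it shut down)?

Shut down

Variable cost is VC = 115q - 28q^2 + 2q^3, so AVC = VC/q = 115 - 28q + 2q^2 and MC = dTC/dq = 115 - 56q + 6q^2.
AVC is minimized where dAVC/dq = -28 + 4q = 0, at q = 7; min AVC = 115 - 28·7 + 2·7^2 = £17.
Since P = £15 < min AVC = £17, price fails to cover variable cost at any output.
Shutting down limits the loss to fixed cost, £56.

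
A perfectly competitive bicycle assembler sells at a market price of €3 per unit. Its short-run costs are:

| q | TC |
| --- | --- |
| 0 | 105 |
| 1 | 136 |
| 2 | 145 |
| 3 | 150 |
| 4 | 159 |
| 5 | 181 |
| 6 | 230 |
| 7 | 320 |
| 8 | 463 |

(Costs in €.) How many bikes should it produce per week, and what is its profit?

q = 0 (shut down); profit = -€105

Compute π = P·q − TC at each output: q=0: -105; q=1: -133; q=2: -139; q=3: -141; q=4: -147; q=5: -166; q=6: -212; q=7: -299; q=8: -439.
Profit is highest at q = 0. Equivalently, the lowest AVC in the table is 54/4 ≈ €13.50 at q = 4, and P = €3 falls below it — price never covers variable cost, so the firm shuts down and loses only its fixed cost.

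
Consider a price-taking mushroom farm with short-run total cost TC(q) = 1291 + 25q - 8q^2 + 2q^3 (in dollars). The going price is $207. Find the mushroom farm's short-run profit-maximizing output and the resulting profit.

Profit = -$311 at q = 7

AVC = 25 - 8q + 2q^2 has its minimum $17 at q = 2; price $207 clears that bar, so the firm operates.
MC = 25 - 16q + 6q^2. Setting P = MC and taking the root on the rising branch gives q* = 7.
TR = 207·7 = 1449. TC = 1291 + 469 = 1760. Profit = 1449 − 1760 = -$311.
Shutting down would mean losing the fixed cost of $1291, so operating at a loss of $311 is better by $980.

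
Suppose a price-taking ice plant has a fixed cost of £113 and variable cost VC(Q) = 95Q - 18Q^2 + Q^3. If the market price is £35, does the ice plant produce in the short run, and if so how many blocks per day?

Variable cost is VC = 95Q - 18Q^2 + Q^3, so AVC = VC/Q = 95 - 18Q + Q^2 and MC = dTC/dQ = 95 - 36Q + 3Q^2.
The AVC parabola has its vertex at Q = 18/2 = 9, where AVC = 95 - 18·9 + 9^2 = £14.
Because £35 ≥ £14, revenue can cover variable cost; the firm operates.
P = MC gives 60 - 36Q + 3Q^2 = 0, with roots 2 and 10. Take the larger (rising MC): Q* = 10.
Check: AVC at Q = 10 is £15 ≤ P, so revenue covers variable cost.
Profit = P·Q − TC = 35·10 − 263 = £87.

Produce at Q = 10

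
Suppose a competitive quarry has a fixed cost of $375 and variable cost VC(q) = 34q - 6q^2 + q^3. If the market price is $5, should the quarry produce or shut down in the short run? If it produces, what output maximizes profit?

Shut down

From TC, MC = TC'(q) = 34 - 12q + 3q^2 and AVC = VC/q = 34 - 6q + q^2.
AVC is minimized where dAVC/dq = -6 + 2q = 0, at q = 3; min AVC = 34 - 6·3 + 3^2 = $25.
Since P = $5 < min AVC = $25, price fails to cover variable cost at any output.
Shutting down limits the loss to fixed cost, $375.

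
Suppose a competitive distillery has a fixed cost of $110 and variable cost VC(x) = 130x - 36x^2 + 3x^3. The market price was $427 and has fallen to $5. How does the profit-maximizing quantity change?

MC = 130 - 72x + 9x^2; the shutdown threshold is min AVC = $22 (at x = 6).
At P = $427 ≥ min AVC, set P = MC on the rising branch: x = 11.
At P = $5 < min AVC = $22, price no longer covers variable cost at any output, so the firm shuts down: x = 0.

Output falls from 11 to 0 (the firm shuts down)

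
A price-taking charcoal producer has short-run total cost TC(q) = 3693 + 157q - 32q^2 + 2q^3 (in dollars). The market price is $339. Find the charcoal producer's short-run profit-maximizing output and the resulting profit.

AVC = 157 - 32q + 2q^2; min AVC = $29 at q = 8. Since P = $339 ≥ min AVC, the firm produces.
With MC = 157 - 64q + 6q^2, P = MC on the upward-sloping part at q* = 13.
TR = 339·13 = 4407. TC = 3693 + 1027 = 4720. Profit = 4407 − 4720 = -$313.
By producing, the firm covers all variable cost plus $3380 of fixed cost; shutting down would lose the full $3693.

Profit = -$313 at q = 13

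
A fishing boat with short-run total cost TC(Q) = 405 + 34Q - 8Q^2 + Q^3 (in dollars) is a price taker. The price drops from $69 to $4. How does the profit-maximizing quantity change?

MC = 34 - 16Q + 3Q^2; the shutdown threshold is min AVC = $18 (at Q = 4).
At P = $69 ≥ min AVC, set P = MC on the rising branch: Q = 7.
At P = $4 < min AVC = $18, price no longer covers variable cost at any output, so the firm shuts down: Q = 0.

Output falls from 7 to 0 (the firm shuts down)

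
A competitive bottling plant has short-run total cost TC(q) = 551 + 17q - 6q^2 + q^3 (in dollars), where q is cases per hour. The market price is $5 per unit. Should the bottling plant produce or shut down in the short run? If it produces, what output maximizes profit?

Variable cost is VC = 17q - 6q^2 + q^3, so AVC = VC/q = 17 - 6q + q^2 and MC = dTC/dq = 17 - 12q + 3q^2.
The AVC parabola has its vertex at q = 6/2 = 3, where AVC = 17 - 6·3 + 3^2 = $8.
With P < min AVC ($5 < $8), every unit sold adds to the loss.
Shutting down limits the loss to fixed cost, $551.

Shut down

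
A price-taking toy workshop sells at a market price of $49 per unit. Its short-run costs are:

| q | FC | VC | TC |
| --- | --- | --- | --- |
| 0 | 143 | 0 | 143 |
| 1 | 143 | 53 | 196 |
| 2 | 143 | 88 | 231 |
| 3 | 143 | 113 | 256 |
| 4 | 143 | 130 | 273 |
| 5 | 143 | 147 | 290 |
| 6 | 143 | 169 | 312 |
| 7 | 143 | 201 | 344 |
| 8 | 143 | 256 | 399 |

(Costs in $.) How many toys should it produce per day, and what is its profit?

Profit at each row (π = 49q − TC): q=0: -143; q=1: -147; q=2: -133; q=3: -109; q=4: -77; q=5: -45; q=6: -18; q=7: -1; q=8: -7.
Profit is maximized at q = 7. AVC there is 201/7 = $28.71 ≤ P, so producing beats shutting down (which would give -$143).

q = 7; profit = -$1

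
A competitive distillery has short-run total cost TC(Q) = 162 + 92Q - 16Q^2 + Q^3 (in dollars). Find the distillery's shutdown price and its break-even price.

Shutdown price = min AVC. AVC = 92 - 16Q + Q^2, with vertex at Q = 8 and minimum $28.
ATC = 162/Q + 92 - 16Q + Q^2. Setting dATC/dQ = −162/Q^2 − 16 + 2Q = 0 gives Q = 9 (since 2·9^3 − 16·9^2 = 162).
min ATC = 162/9 + 92 − 16·9 + 9^2 = $47. That is the break-even price.
Between these two prices the firm operates at a loss; above $47 it earns a profit.

Shutdown price = $28; break-even price = $47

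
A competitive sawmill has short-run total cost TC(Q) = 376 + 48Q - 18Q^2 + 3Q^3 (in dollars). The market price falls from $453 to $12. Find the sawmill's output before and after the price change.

AVC = 48 - 18Q + 3Q^2, minimized at Q = 3 where min AVC = $21. MC = 48 - 36Q + 9Q^2.
With P = $453 above the shutdown price, P = MC gives Q = 9.
At P = $12 < min AVC = $21, price no longer covers variable cost at any output, so the firm shuts down: Q = 0.

Output falls from 9 to 0 (the firm shuts down)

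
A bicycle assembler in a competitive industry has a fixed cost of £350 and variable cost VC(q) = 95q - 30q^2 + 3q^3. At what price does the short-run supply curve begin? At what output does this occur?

£20 per unit, at q = 5

Short-run supply begins at min AVC. From VC = 95q - 30q^2 + 3q^3, AVC = 95 - 30q + 3q^2.
At the minimum of AVC, MC = AVC. MC = 95 - 60q + 9q^2; setting MC = AVC gives 6q^2 - 30q = 0, so q = 5. min AVC = 20.
For P < £20 the firm produces nothing.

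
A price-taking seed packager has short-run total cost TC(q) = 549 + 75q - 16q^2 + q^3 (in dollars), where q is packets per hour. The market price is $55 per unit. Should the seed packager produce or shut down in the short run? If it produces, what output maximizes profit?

Produce at q = 10

Variable cost is VC = 75q - 16q^2 + q^3, so AVC = VC/q = 75 - 16q + q^2 and MC = dTC/dq = 75 - 32q + 3q^2.
The AVC parabola has its vertex at q = 16/2 = 8, where AVC = 75 - 16·8 + 8^2 = $11.
Because $55 ≥ $11, revenue can cover variable cost; the firm operates.
P = MC gives 20 - 32q + 3q^2 = 0, with roots 2/3 and 10. Take the larger (rising MC): q* = 10.
Check: AVC at q = 10 is $15 ≤ P, so revenue covers variable cost.
Profit = P·q − TC = 55·10 − 699 = -$149, a loss, but smaller than the $549 fixed cost the firm would lose by shutting down.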